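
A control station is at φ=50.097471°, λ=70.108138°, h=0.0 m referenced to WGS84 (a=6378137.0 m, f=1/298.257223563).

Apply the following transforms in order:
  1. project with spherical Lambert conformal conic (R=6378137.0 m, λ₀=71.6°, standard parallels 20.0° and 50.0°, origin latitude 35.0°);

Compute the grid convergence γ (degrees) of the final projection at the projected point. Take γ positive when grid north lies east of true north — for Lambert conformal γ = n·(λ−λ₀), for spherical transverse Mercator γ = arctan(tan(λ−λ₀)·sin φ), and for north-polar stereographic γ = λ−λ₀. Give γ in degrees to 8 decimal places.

-0.86583116

start: φ=50.097471°, λ=70.108138°, h=0.000 m
→ into lcc (λ₀=71.6°): φ=50.09747100°, λ−λ₀=-1.49186200°
convergence γ = -0.86583116°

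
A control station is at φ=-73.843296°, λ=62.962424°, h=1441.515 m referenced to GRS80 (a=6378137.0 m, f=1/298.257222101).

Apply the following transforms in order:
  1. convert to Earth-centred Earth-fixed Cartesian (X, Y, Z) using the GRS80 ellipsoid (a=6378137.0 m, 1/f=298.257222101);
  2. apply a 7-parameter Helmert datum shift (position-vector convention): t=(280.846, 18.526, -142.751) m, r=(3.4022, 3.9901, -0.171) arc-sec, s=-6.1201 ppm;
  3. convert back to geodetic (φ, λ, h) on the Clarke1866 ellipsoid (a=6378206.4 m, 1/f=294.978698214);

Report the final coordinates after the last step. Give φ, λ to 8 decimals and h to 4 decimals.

φ=-73.84321850°, λ=62.95945673°, h=1729.7893 m

start: φ=-73.843296°, λ=62.962424°, h=1441.515 m
→ ECEF (a=6378137.000, f=1/298.257222101): X=809471.2341, Y=1586104.3555, Z=-6105479.5852
→ Helmert 7p (PV): X=809630.3340, Y=1586213.2085, Z=-6105574.4672
→ geod (Bowring, a=6378206.400): φ=-73.84321850°, λ=62.95945673°, h=1729.7893 m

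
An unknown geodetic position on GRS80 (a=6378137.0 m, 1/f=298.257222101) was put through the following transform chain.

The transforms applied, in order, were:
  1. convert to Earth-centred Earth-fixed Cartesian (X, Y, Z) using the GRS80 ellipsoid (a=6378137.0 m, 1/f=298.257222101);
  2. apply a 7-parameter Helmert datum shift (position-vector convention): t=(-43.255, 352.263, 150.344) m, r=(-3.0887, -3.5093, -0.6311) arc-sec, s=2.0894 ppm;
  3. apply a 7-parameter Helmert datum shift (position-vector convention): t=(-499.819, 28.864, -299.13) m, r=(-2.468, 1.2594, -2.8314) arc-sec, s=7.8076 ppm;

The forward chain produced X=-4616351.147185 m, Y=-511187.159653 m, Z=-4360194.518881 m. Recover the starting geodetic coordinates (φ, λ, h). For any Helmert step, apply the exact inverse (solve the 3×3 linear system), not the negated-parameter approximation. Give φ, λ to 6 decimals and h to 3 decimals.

start: X=-4616351.1472, Y=-511187.1597, Z=-4360194.5189 m
→ Helmert⁻¹: X=-4615781.6518, Y=-511223.2262, Z=-4359895.6485
→ Helmert⁻¹: X=-4615801.3662, Y=-511523.2550, Z=-4359966.0112
→ geod (Bowring, a=6378137.000): φ=-43.38484400°, λ=-173.67628300°, h=1883.1420 m

φ=-43.384844°, λ=-173.676283°, h=1883.142 m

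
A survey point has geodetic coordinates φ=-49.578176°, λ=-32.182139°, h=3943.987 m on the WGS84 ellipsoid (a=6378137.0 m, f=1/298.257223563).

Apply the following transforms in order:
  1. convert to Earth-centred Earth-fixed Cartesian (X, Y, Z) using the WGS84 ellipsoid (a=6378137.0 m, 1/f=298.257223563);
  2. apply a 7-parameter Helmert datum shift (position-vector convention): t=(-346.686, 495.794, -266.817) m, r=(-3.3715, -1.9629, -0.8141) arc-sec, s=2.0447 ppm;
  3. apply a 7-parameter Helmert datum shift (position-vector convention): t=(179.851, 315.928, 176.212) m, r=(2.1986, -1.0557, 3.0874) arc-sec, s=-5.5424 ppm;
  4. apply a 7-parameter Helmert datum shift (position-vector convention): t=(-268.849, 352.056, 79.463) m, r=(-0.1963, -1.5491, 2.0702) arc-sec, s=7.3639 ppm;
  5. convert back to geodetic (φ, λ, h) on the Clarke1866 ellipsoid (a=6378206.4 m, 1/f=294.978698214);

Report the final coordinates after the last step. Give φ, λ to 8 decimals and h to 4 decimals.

start: φ=-49.578176°, λ=-32.182139°, h=3943.987 m
→ ECEF (a=6378137.000, f=1/298.257223563): X=3509217.7335, Y=-2208344.8890, Z=-4835501.6279
→ Helmert 7p (PV): X=3508915.5235, Y=-2207946.4996, Z=-4835708.8403
→ Helmert 7p (PV): X=3509133.7252, Y=-2207514.2686, Z=-4835511.4023
→ Helmert 7p (PV): X=3508949.1894, Y=-2207147.8504, Z=-4835439.0920
→ geod (Bowring, a=6378206.400): φ=-49.58583940°, λ=-32.17011292°, h=3404.0135 m

φ=-49.58583940°, λ=-32.17011292°, h=3404.0135 m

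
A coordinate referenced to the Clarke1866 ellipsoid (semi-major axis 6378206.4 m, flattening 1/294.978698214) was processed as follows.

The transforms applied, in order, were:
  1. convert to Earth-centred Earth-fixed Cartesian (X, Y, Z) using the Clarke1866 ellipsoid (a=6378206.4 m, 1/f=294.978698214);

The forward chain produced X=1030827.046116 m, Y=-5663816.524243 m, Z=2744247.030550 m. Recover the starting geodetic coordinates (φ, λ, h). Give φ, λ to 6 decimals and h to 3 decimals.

φ=25.638147°, λ=-79.684948°, h=3298.790 m

start: X=1030827.0461, Y=-5663816.5242, Z=2744247.0306 m
→ geod (Bowring, a=6378206.400): φ=25.63814700°, λ=-79.68494800°, h=3298.7900 m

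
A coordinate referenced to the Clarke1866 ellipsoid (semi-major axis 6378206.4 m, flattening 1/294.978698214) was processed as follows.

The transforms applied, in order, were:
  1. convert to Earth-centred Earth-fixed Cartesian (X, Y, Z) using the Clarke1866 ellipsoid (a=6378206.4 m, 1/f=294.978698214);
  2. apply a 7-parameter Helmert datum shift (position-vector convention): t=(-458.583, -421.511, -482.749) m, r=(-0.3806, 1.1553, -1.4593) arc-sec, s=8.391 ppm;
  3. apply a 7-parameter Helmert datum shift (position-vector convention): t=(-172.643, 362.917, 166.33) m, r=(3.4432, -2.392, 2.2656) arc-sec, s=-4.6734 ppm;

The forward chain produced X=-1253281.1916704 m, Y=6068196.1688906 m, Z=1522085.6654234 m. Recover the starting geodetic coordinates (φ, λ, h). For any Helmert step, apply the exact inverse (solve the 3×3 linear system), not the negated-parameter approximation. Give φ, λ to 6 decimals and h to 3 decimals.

φ=13.893722°, λ=101.663204°, h=3489.093 m

start: X=-1253281.1917, Y=6068196.1689, Z=1522085.6654 m
→ Helmert⁻¹: X=-1253030.1071, Y=6067900.7769, Z=1521839.6870
→ Helmert⁻¹: X=-1252612.4727, Y=6068259.6979, Z=1522313.8435
→ geod (Bowring, a=6378206.400): φ=13.89372200°, λ=101.66320400°, h=3489.0930 m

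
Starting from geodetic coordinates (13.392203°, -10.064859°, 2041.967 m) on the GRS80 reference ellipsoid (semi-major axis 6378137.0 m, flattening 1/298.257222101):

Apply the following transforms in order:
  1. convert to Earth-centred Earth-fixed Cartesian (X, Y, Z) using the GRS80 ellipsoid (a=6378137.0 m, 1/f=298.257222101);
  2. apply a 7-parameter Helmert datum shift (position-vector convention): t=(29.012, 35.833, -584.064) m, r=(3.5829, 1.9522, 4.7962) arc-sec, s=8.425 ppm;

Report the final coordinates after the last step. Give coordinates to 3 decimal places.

X=6112384.800 m, Y=-1084749.598 m, Z=1467474.211 m

start: φ=13.392203°, λ=-10.064859°, h=2041.967 m
→ ECEF (a=6378137.000, f=1/298.257222101): X=6112265.1705, Y=-1084892.9165, Z=1468122.6015
→ Helmert 7p (PV): X=6112384.8003, Y=-1084749.5983, Z=1467474.2111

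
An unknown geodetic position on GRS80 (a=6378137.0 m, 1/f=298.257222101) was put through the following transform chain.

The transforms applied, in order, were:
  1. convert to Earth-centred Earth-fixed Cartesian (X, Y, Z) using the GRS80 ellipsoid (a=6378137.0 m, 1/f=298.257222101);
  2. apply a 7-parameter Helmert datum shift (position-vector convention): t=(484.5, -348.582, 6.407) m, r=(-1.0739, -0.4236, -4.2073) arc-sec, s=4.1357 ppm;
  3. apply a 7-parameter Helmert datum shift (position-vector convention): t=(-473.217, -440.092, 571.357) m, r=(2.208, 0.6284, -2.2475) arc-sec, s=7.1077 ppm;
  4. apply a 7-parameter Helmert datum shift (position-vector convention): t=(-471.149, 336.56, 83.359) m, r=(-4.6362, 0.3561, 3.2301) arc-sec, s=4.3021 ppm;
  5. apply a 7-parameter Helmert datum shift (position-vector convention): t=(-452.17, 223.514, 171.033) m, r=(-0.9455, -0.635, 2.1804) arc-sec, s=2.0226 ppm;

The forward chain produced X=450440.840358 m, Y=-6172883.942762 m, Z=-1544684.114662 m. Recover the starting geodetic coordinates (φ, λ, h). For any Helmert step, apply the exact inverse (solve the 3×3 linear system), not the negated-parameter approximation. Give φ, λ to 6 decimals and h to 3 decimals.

start: X=450440.8404, Y=-6172883.9428, Z=-1544684.1147 m
→ Helmert⁻¹: X=450822.0874, Y=-6173092.6550, Z=-1544881.7079
→ Helmert⁻¹: X=451197.2875, Y=-6173374.9932, Z=-1545096.3999
→ Helmert⁻¹: X=451739.2640, Y=-6172902.6489, Z=-1545589.3156
→ Helmert⁻¹: X=451375.6278, Y=-6172511.2851, Z=-1545622.3941
→ geod (Bowring, a=6378137.000): φ=-14.11278200°, λ=-85.81759100°, h=2198.3230 m

φ=-14.112782°, λ=-85.817591°, h=2198.323 m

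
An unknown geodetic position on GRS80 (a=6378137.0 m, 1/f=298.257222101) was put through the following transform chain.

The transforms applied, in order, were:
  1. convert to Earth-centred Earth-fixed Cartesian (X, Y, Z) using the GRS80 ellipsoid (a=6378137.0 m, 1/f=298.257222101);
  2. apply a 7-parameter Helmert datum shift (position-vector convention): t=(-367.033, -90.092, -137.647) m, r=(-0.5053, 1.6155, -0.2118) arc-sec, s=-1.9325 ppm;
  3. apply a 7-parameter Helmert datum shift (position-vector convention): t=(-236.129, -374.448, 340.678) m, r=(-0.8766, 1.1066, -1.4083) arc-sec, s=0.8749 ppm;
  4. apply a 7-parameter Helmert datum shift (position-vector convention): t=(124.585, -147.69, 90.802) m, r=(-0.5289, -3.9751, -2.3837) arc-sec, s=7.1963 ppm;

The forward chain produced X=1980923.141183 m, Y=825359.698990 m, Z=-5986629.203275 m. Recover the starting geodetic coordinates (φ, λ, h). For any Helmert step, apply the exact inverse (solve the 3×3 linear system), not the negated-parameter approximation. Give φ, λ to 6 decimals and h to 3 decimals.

start: X=1980923.1412, Y=825359.6990, Z=-5986629.2033 m
→ Helmert⁻¹: X=1980659.3866, Y=825539.6889, Z=-5986712.9774
→ Helmert⁻¹: X=1980920.2634, Y=825952.3835, Z=-5987034.2796
→ Helmert⁻¹: X=1981337.1673, Y=826060.7728, Z=-5986890.6605
→ geod (Bowring, a=6378137.000): φ=-70.39627900°, λ=22.63227300°, h=927.2490 m

φ=-70.396279°, λ=22.632273°, h=927.249 m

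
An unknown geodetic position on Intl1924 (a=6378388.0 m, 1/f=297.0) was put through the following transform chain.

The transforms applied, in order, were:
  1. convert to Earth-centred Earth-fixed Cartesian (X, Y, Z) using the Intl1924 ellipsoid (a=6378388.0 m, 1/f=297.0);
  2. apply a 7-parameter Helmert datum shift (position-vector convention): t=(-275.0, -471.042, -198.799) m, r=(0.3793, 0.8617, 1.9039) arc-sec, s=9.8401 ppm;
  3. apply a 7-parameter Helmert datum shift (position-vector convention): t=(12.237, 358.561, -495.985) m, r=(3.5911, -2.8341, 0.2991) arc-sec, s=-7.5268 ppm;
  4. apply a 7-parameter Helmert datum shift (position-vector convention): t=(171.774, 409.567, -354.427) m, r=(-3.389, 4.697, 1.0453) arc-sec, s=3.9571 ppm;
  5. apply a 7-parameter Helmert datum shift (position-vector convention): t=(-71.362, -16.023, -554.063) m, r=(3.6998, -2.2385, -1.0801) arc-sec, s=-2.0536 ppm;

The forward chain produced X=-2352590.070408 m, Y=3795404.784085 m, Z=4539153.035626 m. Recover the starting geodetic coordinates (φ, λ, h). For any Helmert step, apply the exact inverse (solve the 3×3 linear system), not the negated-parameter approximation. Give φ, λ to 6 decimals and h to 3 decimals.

start: X=-2352590.0704, Y=3795404.7841, Z=4539153.0356 m
→ Helmert⁻¹: X=-2352494.1475, Y=3795497.7114, Z=4539673.8716
→ Helmert⁻¹: X=-2352740.7636, Y=3795010.4560, Z=4540019.1107
→ Helmert⁻¹: X=-2352702.8195, Y=3794762.9194, Z=4540515.5305
→ Helmert⁻¹: X=-2352388.6095, Y=3795226.6795, Z=4540652.8424
→ geod (Bowring, a=6378388.000): φ=45.67358300°, λ=121.79180300°, h=838.4770 m

φ=45.673583°, λ=121.791803°, h=838.477 m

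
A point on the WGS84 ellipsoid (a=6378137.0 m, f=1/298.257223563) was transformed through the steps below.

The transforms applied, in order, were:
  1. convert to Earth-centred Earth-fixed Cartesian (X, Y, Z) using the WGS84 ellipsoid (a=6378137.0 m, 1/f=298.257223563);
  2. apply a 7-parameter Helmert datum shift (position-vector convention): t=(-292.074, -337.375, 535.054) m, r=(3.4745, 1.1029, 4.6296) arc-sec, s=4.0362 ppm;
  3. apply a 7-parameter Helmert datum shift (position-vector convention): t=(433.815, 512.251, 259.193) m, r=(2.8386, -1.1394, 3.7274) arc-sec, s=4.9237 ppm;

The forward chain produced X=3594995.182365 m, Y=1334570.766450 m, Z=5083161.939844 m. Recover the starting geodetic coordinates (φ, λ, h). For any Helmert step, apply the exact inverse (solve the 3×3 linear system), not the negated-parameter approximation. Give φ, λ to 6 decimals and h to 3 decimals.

start: X=3594995.1824, Y=1334570.7664, Z=5083161.9398 m
→ Helmert⁻¹: X=3594595.8540, Y=1334056.9389, Z=5082839.5047
→ Helmert⁻¹: X=3594876.1938, Y=1334393.8515, Z=5082280.6817
→ geod (Bowring, a=6378137.000): φ=53.15049900°, λ=20.36458700°, h=2093.3750 m

φ=53.150499°, λ=20.364587°, h=2093.375 m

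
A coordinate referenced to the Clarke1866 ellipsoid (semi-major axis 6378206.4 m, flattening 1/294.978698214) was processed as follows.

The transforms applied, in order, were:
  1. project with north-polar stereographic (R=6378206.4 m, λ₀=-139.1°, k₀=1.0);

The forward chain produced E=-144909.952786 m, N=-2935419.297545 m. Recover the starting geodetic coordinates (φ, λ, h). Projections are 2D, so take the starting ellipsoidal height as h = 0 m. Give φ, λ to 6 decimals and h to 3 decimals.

start: E=-144909.9528, N=-2935419.2975 m
→ stereo⁻¹: φ=64.05165400°, λ=-141.92617000°

φ=64.051654°, λ=-141.926170°, h=0.000 m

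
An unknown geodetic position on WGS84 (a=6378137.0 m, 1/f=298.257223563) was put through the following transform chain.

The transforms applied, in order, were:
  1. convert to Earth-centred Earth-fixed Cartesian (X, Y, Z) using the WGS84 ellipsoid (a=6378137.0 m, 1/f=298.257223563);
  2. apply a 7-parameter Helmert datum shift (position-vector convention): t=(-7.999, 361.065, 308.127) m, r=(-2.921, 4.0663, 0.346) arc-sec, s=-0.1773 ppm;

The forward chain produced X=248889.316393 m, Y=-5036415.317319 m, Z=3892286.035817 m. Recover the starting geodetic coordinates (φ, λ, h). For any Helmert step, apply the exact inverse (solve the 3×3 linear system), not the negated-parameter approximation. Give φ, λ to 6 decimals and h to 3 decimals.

φ=37.845439°, λ=-87.171971°, h=1.883 m

start: X=248889.3164, Y=-5036415.3173, Z=3892286.0358 m
→ Helmert⁻¹: X=248812.1854, Y=-5036832.8077, Z=3891912.1753
→ geod (Bowring, a=6378137.000): φ=37.84543900°, λ=-87.17197100°, h=1.8830 m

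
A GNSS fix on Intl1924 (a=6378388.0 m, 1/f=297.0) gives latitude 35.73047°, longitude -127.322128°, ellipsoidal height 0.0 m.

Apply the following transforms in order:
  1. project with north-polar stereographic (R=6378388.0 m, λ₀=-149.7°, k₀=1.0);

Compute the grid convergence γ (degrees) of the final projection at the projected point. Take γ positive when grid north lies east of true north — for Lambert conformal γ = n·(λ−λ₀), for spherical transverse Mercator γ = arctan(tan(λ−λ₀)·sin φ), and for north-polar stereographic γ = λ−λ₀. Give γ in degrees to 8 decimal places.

22.37787200

start: φ=35.730470°, λ=-127.322128°, h=0.000 m
→ into stereo (λ₀=-149.7°): φ=35.73047000°, λ−λ₀=22.37787200°
convergence γ = 22.37787200°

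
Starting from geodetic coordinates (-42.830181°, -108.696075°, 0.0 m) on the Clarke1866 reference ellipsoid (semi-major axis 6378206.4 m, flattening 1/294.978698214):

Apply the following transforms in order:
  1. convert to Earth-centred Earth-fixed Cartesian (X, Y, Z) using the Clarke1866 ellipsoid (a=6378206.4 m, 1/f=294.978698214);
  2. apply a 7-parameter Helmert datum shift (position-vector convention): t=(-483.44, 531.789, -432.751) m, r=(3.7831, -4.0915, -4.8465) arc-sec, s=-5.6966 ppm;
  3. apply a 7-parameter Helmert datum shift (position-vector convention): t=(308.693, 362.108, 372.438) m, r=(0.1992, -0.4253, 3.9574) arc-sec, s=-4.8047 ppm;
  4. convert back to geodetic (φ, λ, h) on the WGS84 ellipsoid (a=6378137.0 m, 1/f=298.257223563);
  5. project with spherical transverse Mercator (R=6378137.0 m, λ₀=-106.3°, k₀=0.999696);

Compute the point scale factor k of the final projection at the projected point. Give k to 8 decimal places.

1.00016811

start: φ=-42.830181°, λ=-108.696075°, h=0.000 m
→ ECEF (a=6378206.400, f=1/294.978698214): X=-1501745.6243, Y=-4437717.3383, Z=-4313484.0802
→ Helmert 7p (PV): X=-1502239.2172, Y=-4437045.8707, Z=-4314003.4394
→ Helmert 7p (PV): X=-1501829.2825, Y=-4436687.0996, Z=-4313617.6564
→ geod (Bowring, a=6378137.000): φ=-42.83473612°, λ=-108.70108393°, h=-645.5270 m
→ into tm (λ₀=-106.3°): φ=-42.83473612°, λ−λ₀=-2.40108393°
scale k = 1.00016811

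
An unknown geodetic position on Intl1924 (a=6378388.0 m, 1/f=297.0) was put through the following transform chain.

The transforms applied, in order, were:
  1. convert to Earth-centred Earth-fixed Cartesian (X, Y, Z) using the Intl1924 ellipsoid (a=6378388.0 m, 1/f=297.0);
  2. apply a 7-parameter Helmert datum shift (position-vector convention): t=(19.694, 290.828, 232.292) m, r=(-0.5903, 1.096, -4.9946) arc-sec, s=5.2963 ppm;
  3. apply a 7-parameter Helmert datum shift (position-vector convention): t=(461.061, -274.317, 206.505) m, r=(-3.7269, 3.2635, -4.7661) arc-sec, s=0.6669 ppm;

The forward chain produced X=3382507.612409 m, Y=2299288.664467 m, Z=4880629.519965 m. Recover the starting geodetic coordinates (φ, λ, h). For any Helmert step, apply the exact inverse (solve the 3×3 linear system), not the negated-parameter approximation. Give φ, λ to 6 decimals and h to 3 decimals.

φ=50.228830°, λ=34.212179°, h=1400.313 m

start: X=3382507.6124, Y=2299288.6645, Z=4880629.5200 m
→ Helmert⁻¹: X=3381913.9419, Y=2299551.4091, Z=4880514.8180
→ Helmert⁻¹: X=3381794.7280, Y=2299316.3254, Z=4880281.2284
→ geod (Bowring, a=6378388.000): φ=50.22883000°, λ=34.21217900°, h=1400.3130 m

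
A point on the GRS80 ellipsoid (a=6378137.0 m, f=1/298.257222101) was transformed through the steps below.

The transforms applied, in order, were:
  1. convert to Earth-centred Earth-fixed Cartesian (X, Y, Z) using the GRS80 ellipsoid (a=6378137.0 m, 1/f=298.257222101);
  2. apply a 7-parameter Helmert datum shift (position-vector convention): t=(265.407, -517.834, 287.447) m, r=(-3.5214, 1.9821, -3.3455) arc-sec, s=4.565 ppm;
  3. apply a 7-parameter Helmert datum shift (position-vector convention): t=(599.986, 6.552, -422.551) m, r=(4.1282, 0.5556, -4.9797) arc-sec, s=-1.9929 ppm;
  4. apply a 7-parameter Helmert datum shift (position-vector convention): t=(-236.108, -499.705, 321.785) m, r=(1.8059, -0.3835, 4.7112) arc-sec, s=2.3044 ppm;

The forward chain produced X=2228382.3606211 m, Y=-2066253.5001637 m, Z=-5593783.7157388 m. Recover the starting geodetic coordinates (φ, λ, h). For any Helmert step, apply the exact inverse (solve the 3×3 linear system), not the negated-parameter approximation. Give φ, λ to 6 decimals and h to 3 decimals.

start: X=2228382.3606, Y=-2066253.5002, Z=-5593783.7157 m
→ Helmert⁻¹: X=2228555.7470, Y=-2065848.9138, Z=-5594078.6662
→ Helmert⁻¹: X=2228025.1442, Y=-2065917.7445, Z=-5593619.9139
→ Helmert⁻¹: X=2227836.8194, Y=-2065258.8474, Z=-5593895.6750
→ geod (Bowring, a=6378137.000): φ=-61.65613500°, λ=-42.83126600°, h=3945.6410 m

φ=-61.656135°, λ=-42.831266°, h=3945.641 m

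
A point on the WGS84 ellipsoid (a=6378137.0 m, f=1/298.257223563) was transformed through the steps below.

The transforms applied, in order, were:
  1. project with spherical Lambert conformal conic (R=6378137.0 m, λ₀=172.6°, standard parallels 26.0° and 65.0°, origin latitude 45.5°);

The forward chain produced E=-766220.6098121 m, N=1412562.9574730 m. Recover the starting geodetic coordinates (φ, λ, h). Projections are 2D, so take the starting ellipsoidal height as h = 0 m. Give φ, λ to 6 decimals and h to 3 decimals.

φ=58.254528°, λ=158.944483°, h=0.000 m

start: E=-766220.6098, N=1412562.9575 m
→ lcc⁻¹: φ=58.25452800°, λ=158.94448300°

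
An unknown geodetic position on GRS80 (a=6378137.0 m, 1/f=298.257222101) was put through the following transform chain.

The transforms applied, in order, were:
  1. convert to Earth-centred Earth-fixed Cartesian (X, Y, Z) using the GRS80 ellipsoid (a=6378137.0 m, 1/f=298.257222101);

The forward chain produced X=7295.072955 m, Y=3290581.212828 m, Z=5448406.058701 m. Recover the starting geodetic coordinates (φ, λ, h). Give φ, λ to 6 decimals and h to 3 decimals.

start: X=7295.0730, Y=3290581.2128, Z=5448406.0587 m
→ geod (Bowring, a=6378137.000): φ=59.03990900°, λ=89.87297800°, h=2543.9310 m

φ=59.039909°, λ=89.872978°, h=2543.931 m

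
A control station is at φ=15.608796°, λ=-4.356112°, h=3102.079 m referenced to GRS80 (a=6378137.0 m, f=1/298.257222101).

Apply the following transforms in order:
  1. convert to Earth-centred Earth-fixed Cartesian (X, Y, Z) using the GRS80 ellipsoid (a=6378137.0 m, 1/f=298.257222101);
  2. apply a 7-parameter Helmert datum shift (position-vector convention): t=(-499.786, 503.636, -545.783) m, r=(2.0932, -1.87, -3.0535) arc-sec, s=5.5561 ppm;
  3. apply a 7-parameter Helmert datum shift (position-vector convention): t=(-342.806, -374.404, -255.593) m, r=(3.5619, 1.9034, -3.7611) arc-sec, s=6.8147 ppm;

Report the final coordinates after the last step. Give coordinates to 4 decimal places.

start: φ=15.608796°, λ=-4.356112°, h=3102.079 m
→ ECEF (a=6378137.000, f=1/298.257222101): X=6129637.7951, Y=-466927.1602, Z=1705909.8767
→ Helmert 7p (PV): X=6129149.6877, Y=-466534.1727, Z=1705424.4051
→ Helmert 7p (PV): X=6128855.8807, Y=-467052.9682, Z=1705115.8178

X=6128855.8807 m, Y=-467052.9682 m, Z=1705115.8178 m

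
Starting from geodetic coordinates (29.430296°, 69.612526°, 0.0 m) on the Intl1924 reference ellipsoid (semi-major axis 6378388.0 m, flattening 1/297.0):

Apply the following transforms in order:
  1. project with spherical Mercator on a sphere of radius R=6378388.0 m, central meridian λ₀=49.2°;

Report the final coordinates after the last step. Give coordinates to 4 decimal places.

start: φ=29.430296°, λ=69.612526°, h=0.000 m
→ merc (R=6378388.0, λ₀=49.2°): E=2272401.4228, N=3430662.9060

E=2272401.4228 m, N=3430662.9060 m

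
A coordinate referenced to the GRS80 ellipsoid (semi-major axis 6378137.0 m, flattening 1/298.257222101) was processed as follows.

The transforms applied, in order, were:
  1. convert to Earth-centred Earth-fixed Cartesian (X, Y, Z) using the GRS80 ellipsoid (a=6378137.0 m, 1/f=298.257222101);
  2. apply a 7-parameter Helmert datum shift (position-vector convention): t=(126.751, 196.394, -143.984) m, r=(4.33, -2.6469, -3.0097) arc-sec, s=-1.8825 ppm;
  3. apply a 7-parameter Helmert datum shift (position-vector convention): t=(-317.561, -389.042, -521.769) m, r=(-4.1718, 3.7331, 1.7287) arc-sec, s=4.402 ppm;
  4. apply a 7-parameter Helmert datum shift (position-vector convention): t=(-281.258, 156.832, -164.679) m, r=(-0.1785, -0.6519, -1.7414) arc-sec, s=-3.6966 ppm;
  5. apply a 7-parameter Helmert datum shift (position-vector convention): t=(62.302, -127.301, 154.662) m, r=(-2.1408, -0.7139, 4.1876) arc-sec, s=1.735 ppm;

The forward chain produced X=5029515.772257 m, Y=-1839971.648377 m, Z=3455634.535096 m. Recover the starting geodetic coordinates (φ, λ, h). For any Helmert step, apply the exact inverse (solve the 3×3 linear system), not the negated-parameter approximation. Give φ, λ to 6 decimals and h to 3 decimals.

φ=33.010784°, λ=-20.091801°, h=2424.131 m

start: X=5029515.7723, Y=-1839971.6484, Z=3455634.5351 m
→ Helmert⁻¹: X=5029419.3484, Y=-1839979.1264, Z=3455437.3737
→ Helmert⁻¹: X=5029745.6558, Y=-1840103.2873, Z=3455597.3378
→ Helmert⁻¹: X=5029963.1035, Y=-1839818.2053, Z=3456157.7170
→ Helmert⁻¹: X=5029917.0205, Y=-1839872.1136, Z=3456282.2843
→ geod (Bowring, a=6378137.000): φ=33.01078400°, λ=-20.09180100°, h=2424.1310 m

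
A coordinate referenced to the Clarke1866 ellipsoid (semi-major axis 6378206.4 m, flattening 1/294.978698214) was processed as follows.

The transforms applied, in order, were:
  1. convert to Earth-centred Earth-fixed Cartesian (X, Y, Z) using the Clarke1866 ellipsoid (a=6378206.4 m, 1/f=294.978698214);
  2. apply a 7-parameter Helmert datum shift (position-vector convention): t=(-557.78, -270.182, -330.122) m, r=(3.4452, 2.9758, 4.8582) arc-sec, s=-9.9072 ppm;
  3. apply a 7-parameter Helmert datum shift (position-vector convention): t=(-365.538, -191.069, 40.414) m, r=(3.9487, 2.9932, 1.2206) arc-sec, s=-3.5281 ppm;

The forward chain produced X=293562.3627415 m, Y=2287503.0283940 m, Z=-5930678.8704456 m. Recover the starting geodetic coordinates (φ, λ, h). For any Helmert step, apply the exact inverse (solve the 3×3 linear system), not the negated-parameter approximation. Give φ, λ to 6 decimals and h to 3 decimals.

φ=-68.877544°, λ=82.659148°, h=3928.254 m

start: X=293562.3627, Y=2287503.0284, Z=-5930678.8704 m
→ Helmert⁻¹: X=294028.5390, Y=2287586.8908, Z=-5930779.7351
→ Helmert⁻¹: X=294728.6825, Y=2287773.7408, Z=-5930542.3280
→ geod (Bowring, a=6378206.400): φ=-68.87754400°, λ=82.65914800°, h=3928.2540 m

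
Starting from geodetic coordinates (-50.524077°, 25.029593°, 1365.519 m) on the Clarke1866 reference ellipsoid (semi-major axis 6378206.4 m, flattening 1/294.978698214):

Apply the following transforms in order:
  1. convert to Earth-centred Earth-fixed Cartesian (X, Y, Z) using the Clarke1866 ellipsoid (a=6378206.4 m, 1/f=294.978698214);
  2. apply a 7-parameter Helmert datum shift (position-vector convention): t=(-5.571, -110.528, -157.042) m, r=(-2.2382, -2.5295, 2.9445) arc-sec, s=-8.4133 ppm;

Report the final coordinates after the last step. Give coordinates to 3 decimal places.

start: φ=-50.524077°, λ=25.029593°, h=1365.519 m
→ ECEF (a=6378206.400, f=1/294.978698214): X=3682382.7924, Y=1719439.3495, Z=-4900905.5219
→ Helmert 7p (PV): X=3682381.7961, Y=1719313.7424, Z=-4900994.8308

X=3682381.796 m, Y=1719313.742 m, Z=-4900994.831 m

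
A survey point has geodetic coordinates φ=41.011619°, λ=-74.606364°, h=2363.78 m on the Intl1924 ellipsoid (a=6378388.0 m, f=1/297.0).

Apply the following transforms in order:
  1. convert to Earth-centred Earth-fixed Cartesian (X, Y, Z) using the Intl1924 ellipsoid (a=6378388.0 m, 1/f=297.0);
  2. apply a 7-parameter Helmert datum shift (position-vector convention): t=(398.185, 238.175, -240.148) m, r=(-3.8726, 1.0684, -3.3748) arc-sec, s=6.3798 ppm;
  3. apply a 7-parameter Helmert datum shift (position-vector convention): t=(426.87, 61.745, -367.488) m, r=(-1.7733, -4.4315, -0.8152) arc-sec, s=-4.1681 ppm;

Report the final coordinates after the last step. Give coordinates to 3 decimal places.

X=1280593.654 m, Y=-4648388.820 m, Z=4164568.478 m

start: φ=41.011619°, λ=-74.606364°, h=2363.780 m
→ ECEF (a=6378388.000, f=1/297.0): X=1279928.1089, Y=-4648766.4602, Z=4165018.7803
→ Helmert 7p (PV): X=1280279.9722, Y=-4648500.6867, Z=4164885.8552
→ Helmert 7p (PV): X=1280593.6540, Y=-4648388.8200, Z=4164568.4776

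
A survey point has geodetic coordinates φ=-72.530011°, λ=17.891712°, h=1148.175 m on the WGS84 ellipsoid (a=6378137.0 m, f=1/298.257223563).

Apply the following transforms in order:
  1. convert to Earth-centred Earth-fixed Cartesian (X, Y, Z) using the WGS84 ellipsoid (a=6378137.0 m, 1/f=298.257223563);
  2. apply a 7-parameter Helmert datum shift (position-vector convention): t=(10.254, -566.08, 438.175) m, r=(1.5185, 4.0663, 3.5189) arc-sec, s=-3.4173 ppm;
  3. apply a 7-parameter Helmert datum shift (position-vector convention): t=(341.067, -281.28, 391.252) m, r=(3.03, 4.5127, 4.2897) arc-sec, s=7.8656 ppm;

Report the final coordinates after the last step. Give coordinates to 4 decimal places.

start: φ=-72.530011°, λ=17.891712°, h=1148.175 m
→ ECEF (a=6378137.000, f=1/298.257223563): X=1828059.4561, Y=590155.1091, Z=-6062797.4235
→ Helmert 7p (PV): X=1827933.8735, Y=589662.8327, Z=-6062370.2237
→ Helmert 7p (PV): X=1828144.4202, Y=589513.2627, Z=-6062057.9859

X=1828144.4202 m, Y=589513.2627 m, Z=-6062057.9859 m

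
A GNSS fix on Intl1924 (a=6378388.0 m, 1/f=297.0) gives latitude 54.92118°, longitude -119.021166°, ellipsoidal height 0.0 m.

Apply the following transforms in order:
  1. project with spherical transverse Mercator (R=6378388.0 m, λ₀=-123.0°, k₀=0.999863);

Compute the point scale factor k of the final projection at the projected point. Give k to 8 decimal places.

1.00065895

start: φ=54.921180°, λ=-119.021166°, h=0.000 m
→ into tm (λ₀=-123.0°): φ=54.92118000°, λ−λ₀=3.97883400°
scale k = 1.00065895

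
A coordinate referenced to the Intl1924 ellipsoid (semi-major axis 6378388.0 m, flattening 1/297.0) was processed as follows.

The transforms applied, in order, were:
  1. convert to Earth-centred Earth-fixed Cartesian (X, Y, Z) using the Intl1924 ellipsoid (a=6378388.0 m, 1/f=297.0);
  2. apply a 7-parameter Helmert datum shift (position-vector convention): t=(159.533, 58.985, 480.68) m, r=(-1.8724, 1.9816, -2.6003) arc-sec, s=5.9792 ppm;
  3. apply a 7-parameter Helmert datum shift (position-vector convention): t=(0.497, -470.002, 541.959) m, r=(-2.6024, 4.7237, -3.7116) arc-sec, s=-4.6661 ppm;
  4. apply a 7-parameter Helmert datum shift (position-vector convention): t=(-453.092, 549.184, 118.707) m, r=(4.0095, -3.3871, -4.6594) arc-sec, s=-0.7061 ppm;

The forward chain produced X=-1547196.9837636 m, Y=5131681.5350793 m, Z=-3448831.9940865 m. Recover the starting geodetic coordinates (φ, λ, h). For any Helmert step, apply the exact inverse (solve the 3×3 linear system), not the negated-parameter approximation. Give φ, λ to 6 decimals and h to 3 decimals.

start: X=-1547196.9838, Y=5131681.5351, Z=-3448831.9941 m
→ Helmert⁻¹: X=-1546917.5279, Y=5131033.9859, Z=-3449027.4744
→ Helmert⁻¹: X=-1546938.5829, Y=5131543.6183, Z=-3449556.2126
→ Helmert⁻¹: X=-1547120.4117, Y=5131465.7652, Z=-3449984.5459
→ geod (Bowring, a=6378388.000): φ=-32.94545100°, λ=106.77789000°, h=1929.2920 m

φ=-32.945451°, λ=106.777890°, h=1929.292 m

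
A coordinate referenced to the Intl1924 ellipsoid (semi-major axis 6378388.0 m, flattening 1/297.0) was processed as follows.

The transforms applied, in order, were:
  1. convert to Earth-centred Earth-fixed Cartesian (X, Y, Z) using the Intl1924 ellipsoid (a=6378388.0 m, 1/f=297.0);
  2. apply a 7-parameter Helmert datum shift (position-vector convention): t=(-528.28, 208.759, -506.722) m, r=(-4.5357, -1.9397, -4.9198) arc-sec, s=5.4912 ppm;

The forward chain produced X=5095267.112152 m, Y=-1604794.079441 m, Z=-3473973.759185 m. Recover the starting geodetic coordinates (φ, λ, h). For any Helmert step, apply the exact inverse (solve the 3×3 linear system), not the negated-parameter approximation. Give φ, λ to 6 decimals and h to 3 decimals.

φ=-33.207561°, λ=-17.480618°, h=432.210 m

start: X=5095267.1122, Y=-1604794.0794, Z=-3473973.7592 m
→ Helmert⁻¹: X=5095773.0228, Y=-1604796.0995, Z=-3473531.1731
→ geod (Bowring, a=6378388.000): φ=-33.20756100°, λ=-17.48061800°, h=432.2100 m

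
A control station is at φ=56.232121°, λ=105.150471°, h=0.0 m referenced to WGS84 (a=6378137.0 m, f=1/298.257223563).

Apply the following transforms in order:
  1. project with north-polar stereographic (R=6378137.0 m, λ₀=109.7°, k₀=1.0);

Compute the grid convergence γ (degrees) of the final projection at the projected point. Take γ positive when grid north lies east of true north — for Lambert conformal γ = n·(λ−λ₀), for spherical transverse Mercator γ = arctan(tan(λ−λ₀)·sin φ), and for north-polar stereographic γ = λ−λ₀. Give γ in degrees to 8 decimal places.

-4.54952900

start: φ=56.232121°, λ=105.150471°, h=0.000 m
→ into stereo (λ₀=109.7°): φ=56.23212100°, λ−λ₀=-4.54952900°
convergence γ = -4.54952900°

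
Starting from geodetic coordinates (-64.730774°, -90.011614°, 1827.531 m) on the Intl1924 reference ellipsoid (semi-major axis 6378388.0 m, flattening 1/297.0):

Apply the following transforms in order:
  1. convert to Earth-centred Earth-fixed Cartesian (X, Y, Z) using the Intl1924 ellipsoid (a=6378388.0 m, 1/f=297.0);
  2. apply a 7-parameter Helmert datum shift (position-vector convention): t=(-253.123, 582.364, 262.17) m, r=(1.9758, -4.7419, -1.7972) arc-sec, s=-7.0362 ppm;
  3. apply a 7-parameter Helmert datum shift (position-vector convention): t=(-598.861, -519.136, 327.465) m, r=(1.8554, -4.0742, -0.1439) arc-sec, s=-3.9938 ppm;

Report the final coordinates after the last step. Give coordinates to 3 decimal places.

X=-1185.651 m, Y=-2730851.974 m, Z=-5746140.260 m

start: φ=-64.730774°, λ=-90.011614°, h=1827.531 m
→ ECEF (a=6378388.000, f=1/297.0): X=-553.5912, Y=-2731052.0666, Z=-5746742.5326
→ Helmert 7p (PV): X=-698.3929, Y=-2730395.4342, Z=-5746466.1005
→ Helmert 7p (PV): X=-1185.6506, Y=-2730851.9745, Z=-5746140.2595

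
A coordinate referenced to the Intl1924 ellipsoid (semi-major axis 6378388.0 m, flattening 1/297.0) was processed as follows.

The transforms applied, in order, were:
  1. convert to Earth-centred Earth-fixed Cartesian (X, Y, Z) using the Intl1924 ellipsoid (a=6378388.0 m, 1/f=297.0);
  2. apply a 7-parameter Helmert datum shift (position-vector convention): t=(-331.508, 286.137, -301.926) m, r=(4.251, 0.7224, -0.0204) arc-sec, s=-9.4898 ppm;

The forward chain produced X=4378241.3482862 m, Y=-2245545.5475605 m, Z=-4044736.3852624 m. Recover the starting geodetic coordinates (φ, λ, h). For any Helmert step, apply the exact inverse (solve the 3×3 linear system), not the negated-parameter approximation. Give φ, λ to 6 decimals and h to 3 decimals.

φ=-39.605165°, λ=-27.154709°, h=59.152 m

start: X=4378241.3483, Y=-2245545.5476, Z=-4044736.3853 m
→ Helmert⁻¹: X=4378628.7953, Y=-2245935.9172, Z=-4044411.2178
→ geod (Bowring, a=6378388.000): φ=-39.60516500°, λ=-27.15470900°, h=59.1520 m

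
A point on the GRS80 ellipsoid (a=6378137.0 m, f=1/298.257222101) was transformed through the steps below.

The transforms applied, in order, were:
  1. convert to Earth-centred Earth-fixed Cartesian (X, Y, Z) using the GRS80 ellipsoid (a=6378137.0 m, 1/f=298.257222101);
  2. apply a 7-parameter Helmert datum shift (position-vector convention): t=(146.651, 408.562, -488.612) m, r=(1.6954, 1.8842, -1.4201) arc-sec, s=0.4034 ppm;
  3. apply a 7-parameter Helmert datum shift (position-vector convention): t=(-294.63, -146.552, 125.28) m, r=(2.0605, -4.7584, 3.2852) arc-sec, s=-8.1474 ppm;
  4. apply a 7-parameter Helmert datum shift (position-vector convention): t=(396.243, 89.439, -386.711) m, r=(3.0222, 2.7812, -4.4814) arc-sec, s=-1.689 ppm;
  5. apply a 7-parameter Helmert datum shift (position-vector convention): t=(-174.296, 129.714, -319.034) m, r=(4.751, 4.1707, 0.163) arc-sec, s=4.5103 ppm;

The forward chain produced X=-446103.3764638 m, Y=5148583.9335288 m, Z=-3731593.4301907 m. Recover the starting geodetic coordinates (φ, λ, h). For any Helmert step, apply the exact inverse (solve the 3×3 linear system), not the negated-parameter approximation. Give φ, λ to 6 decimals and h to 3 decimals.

φ=-36.012869°, λ=94.953417°, h=2538.401 m

start: X=-446103.3765, Y=5148583.9335, Z=-3731593.4302 m
→ Helmert⁻¹: X=-445847.5517, Y=5148345.4040, Z=-3731385.1666
→ Helmert⁻¹: X=-446306.0918, Y=5148200.2958, Z=-3731086.2067
→ Helmert⁻¹: X=-446019.1756, Y=5148358.6236, Z=-3731283.0272
→ Helmert⁻¹: X=-446167.0085, Y=5147914.2474, Z=-3730839.2993
→ geod (Bowring, a=6378137.000): φ=-36.01286900°, λ=94.95341700°, h=2538.4010 m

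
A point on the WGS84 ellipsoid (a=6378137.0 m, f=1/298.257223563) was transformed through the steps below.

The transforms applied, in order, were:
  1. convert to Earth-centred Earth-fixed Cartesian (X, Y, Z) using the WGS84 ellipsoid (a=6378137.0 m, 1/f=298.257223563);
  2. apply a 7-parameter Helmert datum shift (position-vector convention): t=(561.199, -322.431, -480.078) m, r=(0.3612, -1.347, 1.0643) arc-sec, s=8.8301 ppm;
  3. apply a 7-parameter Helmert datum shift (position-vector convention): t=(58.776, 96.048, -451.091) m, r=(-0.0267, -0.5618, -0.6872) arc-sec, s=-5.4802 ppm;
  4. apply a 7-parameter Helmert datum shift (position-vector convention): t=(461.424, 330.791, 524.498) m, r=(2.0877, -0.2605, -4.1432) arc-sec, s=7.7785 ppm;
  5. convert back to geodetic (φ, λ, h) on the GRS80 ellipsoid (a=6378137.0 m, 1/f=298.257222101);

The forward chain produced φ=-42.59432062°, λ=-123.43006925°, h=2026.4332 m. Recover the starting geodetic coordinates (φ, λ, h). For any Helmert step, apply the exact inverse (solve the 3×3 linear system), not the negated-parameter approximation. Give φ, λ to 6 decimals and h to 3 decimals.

start: φ=-42.594321°, λ=-123.430069°, h=2026.433 m
→ ECEF (a=6378137.000, f=1/298.257222101): X=-2591556.9512, Y=-3925817.7418, Z=-4295805.2229
→ Helmert⁻¹: X=-2591924.7742, Y=-3926213.5413, Z=-4296253.2897
→ Helmert⁻¹: X=-2591996.3741, Y=-3926339.1859, Z=-4295819.1891
→ Helmert⁻¹: X=-2592582.9884, Y=-3925976.2323, Z=-4295277.3775
→ geod (Bowring, a=6378137.000): φ=-42.58657500°, λ=-123.43943400°, h=2182.7890 m

φ=-42.586575°, λ=-123.439434°, h=2182.789 m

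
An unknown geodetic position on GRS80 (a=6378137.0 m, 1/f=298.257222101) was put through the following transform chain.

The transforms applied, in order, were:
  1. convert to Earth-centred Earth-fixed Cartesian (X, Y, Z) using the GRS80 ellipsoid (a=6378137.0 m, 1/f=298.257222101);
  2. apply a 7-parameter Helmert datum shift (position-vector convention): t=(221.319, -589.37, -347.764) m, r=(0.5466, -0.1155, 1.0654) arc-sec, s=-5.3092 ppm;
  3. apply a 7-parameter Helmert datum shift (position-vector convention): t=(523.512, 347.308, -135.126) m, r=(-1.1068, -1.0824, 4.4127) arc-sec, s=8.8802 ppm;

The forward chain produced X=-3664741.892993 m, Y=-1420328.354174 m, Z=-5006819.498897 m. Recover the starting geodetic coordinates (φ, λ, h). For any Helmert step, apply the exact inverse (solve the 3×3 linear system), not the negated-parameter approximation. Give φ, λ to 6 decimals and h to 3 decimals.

φ=-52.047634°, λ=-158.824449°, h=300.063 m

start: X=-3664741.8930, Y=-1420328.3542, Z=-5006819.4989 m
→ Helmert⁻¹: X=-3665289.5204, Y=-1420557.7683, Z=-5006628.3015
→ Helmert⁻¹: X=-3665540.4382, Y=-1419970.2707, Z=-5006301.3015
→ geod (Bowring, a=6378137.000): φ=-52.04763400°, λ=-158.82444900°, h=300.0630 m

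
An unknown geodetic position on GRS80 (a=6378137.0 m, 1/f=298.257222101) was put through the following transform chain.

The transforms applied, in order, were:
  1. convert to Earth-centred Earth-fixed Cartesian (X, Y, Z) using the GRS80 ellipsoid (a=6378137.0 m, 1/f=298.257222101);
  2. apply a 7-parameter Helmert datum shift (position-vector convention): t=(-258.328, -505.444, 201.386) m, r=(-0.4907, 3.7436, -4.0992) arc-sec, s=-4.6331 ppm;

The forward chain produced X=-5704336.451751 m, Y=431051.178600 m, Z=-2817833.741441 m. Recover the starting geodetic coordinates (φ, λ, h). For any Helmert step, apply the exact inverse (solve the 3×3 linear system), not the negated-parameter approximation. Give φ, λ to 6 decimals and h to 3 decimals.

φ=-26.380111°, λ=175.674417°, h=2924.615 m

start: X=-5704336.4518, Y=431051.1786, Z=-2817833.7414 m
→ Helmert⁻¹: X=-5704061.9779, Y=431451.9668, Z=-2818150.6831
→ geod (Bowring, a=6378137.000): φ=-26.38011100°, λ=175.67441700°, h=2924.6150 m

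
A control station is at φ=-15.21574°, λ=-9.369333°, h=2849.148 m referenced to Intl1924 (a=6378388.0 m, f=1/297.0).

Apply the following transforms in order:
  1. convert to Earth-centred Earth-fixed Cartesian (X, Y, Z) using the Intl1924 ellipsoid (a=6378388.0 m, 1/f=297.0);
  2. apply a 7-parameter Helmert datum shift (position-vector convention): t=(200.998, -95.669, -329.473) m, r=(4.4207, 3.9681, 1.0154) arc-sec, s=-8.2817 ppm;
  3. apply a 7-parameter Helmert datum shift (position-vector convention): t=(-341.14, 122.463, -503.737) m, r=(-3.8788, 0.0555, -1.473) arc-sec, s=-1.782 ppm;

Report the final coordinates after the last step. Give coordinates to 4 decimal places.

start: φ=-15.215740°, λ=-9.369333°, h=2849.148 m
→ ECEF (a=6378388.000, f=1/297.0): X=6076800.7538, Y=-1002666.4486, Z=-1663914.0988
→ Helmert 7p (PV): X=6076924.3515, Y=-1002688.2382, Z=-1664368.1848
→ Helmert 7p (PV): X=6076564.7741, Y=-1002638.6838, Z=-1664851.7356

X=6076564.7741 m, Y=-1002638.6838 m, Z=-1664851.7356 m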